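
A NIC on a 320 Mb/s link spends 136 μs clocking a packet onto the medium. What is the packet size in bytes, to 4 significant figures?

5440 bytes

L = R × t_tx = 320000000 b/s × 0.000136 s = 43520 bits.
In bytes: 43520 / 8 = 5440 bytes.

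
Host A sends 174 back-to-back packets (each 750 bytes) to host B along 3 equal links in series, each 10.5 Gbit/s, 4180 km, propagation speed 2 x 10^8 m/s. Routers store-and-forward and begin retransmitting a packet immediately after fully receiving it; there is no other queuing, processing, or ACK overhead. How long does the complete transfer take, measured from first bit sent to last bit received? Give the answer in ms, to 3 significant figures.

62.8 ms

Per-hop transmission t_tx = L/R = 6000/10500000000 = 0.000571429 ms.
Per-hop propagation t_prop = 4180000/200000000 = 20.9 ms.
Pipeline fill: first packet needs 3·t_tx to clear all hops; remaining 173 packets each add one t_tx.
Total = (3+174-1)·t_tx + 3·t_prop = 176·0.000571429 + 3·20.9 = 62.8 ms.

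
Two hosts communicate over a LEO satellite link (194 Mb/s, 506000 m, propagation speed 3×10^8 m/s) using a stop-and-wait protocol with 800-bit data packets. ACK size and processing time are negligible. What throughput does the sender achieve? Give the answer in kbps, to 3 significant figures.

t_tx = L/R = 800/194000000 = 4.12371e-06 s.
t_prop = 506000/300000000 = 0.00168667 s; RTT = 0.00337333 s.
Cycle = t_tx + RTT = 0.00337746 s.
Throughput = L / cycle = 800 / 0.00337746 = 237 kbps.

237 kbps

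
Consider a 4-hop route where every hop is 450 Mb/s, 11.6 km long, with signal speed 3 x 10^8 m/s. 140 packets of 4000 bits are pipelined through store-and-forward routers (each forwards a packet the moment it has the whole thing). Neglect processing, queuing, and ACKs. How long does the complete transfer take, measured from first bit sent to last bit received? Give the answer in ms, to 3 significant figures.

Per-hop transmission t_tx = L/R = 4000/450000000 = 0.00888889 ms.
Per-hop propagation t_prop = 11600/300000000 = 0.0386667 ms.
Pipeline fill: first packet needs 4·t_tx to clear all hops; remaining 139 packets each add one t_tx.
Total = (4+140-1)·t_tx + 4·t_prop = 143·0.00888889 + 4·0.0386667 = 1.43 ms.

1.43 ms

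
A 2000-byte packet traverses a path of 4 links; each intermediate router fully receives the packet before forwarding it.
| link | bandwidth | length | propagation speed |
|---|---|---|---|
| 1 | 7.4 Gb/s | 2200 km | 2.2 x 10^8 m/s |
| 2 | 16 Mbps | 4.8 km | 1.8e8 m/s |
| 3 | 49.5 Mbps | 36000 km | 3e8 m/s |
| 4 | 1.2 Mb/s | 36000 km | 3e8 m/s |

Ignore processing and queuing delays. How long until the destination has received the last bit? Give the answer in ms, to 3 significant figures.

L = 2000 × 8 = 16000 bits.
Transmission delays (L/R per hop): 0.00216216, 1, 0.323232, 13.3333 ms; sum = 14.6587 ms.
Propagation delays (d/s per hop): 10, 0.0266667, 120, 120 ms; sum = 250.027 ms.
End-to-end = 265 ms.

265 ms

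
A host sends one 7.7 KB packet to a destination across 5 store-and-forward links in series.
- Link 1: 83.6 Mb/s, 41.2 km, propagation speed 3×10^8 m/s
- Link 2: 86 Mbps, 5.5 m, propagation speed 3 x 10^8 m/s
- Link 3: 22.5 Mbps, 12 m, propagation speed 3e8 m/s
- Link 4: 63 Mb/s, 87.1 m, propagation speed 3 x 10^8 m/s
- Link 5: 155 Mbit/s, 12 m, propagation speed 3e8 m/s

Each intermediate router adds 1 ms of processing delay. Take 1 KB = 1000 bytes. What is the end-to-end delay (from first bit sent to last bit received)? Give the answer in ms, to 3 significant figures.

9.70 ms

L = 61600 bits.
Transmission delays (L/R per hop): 0.736842, 0.716279, 2.73778, 0.977778, 0.397419 ms; sum = 5.5661 ms.
Propagation delays (d/s per hop): 0.137333, 1.83333e-05, 4e-05, 0.000290333, 4e-05 ms; sum = 0.137722 ms.
Processing at 4 router(s): 4 × 1 ms = 4 ms.
End-to-end = 9.70 ms.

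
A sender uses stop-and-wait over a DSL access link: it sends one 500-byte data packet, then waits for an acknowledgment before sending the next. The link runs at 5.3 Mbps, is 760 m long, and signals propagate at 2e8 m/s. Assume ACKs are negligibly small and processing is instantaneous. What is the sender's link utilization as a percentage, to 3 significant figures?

t_tx = L/R = 4000/5300000 = 0.000754717 s.
t_prop = 760/200000000 = 3.8e-06 s; RTT = 7.6e-06 s.
Cycle = t_tx + RTT = 0.000762317 s.
Utilization = t_tx / cycle = 0.000754717/0.000762317 = 99.0 %.

99.0 %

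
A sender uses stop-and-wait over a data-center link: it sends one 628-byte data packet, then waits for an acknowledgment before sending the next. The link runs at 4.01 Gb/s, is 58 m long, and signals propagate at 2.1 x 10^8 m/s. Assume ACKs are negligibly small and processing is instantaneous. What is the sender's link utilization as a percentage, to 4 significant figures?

69.40 %

t_tx = L/R = 5024/4010000000 = 1.25287e-06 s.
t_prop = 58/210000000 = 2.7619e-07 s; RTT = 5.52381e-07 s.
Cycle = t_tx + RTT = 1.80525e-06 s.
Utilization = t_tx / cycle = 1.25287e-06/1.80525e-06 = 69.40 %.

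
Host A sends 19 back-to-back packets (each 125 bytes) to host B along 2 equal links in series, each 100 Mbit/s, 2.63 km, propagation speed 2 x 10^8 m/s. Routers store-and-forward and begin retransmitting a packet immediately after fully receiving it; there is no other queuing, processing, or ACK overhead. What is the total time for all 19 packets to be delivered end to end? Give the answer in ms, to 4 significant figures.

0.2263 ms

Per-hop transmission t_tx = L/R = 1000/100000000 = 0.01 ms.
Per-hop propagation t_prop = 2630/200000000 = 0.01315 ms.
Pipeline fill: first packet needs 2·t_tx to clear all hops; remaining 18 packets each add one t_tx.
Total = (2+19-1)·t_tx + 2·t_prop = 20·0.01 + 2·0.01315 = 0.2263 ms.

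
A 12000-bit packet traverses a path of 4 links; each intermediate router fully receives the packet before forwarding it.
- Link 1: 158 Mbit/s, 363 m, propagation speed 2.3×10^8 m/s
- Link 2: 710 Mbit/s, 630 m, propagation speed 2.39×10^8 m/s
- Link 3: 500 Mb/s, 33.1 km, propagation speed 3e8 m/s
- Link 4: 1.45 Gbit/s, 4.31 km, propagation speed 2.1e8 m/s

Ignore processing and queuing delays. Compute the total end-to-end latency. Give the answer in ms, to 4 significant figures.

Transmission delays (L/R per hop): 0.0759494, 0.0169014, 0.024, 0.00827586 ms; sum = 0.125127 ms.
Propagation delays (d/s per hop): 0.00157826, 0.00263598, 0.110333, 0.0205238 ms; sum = 0.135071 ms.
End-to-end = 0.2602 ms.

0.2602 ms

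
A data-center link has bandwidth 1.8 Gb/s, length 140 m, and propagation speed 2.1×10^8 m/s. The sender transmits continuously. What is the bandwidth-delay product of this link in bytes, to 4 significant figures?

Propagation delay = 140 / 210000000 = 6.66667e-07 s.
BDP = R × t_prop = 1800000000 × 6.66667e-07 = 1200 bits.
In bytes: 1200/8 = 150.0 bytes.

150.0 bytes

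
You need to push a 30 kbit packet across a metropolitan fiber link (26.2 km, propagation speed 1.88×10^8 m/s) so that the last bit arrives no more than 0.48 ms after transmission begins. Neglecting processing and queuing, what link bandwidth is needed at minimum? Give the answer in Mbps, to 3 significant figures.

Propagation delay = 26200 / 188000000 = 0.139362 ms.
Transmission budget = 0.48 − 0.139362 = 0.340638 ms.
R ≥ L / t_tx = 30000 bits / 0.000340638 s = 88.1 Mbps.

88.1 Mbps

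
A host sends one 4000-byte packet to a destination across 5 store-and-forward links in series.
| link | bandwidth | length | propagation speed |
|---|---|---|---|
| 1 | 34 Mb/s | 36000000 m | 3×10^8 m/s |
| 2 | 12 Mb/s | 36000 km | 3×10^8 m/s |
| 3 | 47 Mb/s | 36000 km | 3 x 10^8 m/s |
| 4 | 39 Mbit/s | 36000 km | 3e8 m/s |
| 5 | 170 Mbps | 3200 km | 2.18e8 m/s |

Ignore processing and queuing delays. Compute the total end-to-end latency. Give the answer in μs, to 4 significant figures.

500000 μs

L = 4000 × 8 = 32000 bits.
Transmission delays (L/R per hop): 941.176, 2666.67, 680.851, 820.513, 188.235 μs; sum = 5297.44 μs.
Propagation delays (d/s per hop): 120000, 120000, 120000, 120000, 14678.9 μs; sum = 494679 μs.
End-to-end = 500000 μs.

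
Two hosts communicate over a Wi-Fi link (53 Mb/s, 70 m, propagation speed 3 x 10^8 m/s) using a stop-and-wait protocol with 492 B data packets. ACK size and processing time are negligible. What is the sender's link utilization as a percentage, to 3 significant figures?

99.4 %

t_tx = L/R = 3936/53000000 = 7.42642e-05 s.
t_prop = 70/300000000 = 2.33333e-07 s; RTT = 4.66667e-07 s.
Cycle = t_tx + RTT = 7.47308e-05 s.
Utilization = t_tx / cycle = 7.42642e-05/7.47308e-05 = 99.4 %.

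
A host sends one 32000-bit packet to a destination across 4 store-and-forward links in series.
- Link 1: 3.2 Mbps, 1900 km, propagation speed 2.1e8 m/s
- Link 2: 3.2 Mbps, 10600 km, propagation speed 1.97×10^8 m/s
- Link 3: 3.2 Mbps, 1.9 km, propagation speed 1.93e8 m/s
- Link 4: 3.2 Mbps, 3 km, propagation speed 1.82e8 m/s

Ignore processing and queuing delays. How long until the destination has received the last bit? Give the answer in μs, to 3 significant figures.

Transmission delay per hop = L/R = 32000/3200000 = 10000 μs; 4 hops → 40000 μs.
Propagation delays (d/s per hop): 9047.62, 53807.1, 9.84456, 16.4835 μs; sum = 62881.1 μs.
End-to-end = 103000 μs.

103000 μs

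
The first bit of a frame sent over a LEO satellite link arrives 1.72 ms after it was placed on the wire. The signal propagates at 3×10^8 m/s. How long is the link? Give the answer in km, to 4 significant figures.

d = s × t_prop = 300000000 × 0.00172 = 516.0 km.

516.0 km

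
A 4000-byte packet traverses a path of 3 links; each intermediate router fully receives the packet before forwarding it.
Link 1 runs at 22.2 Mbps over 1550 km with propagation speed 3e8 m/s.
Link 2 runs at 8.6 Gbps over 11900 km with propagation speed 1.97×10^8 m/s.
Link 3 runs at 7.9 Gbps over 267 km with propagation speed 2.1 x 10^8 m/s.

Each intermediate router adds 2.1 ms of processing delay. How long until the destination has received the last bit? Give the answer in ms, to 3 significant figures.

72.5 ms

L = 4000 × 8 = 32000 bits.
Transmission delays (L/R per hop): 1.44144, 0.00372093, 0.00405063 ms; sum = 1.44921 ms.
Propagation delays (d/s per hop): 5.16667, 60.4061, 1.27143 ms; sum = 66.8442 ms.
Processing at 2 router(s): 2 × 2.1 ms = 4.2 ms.
End-to-end = 72.5 ms.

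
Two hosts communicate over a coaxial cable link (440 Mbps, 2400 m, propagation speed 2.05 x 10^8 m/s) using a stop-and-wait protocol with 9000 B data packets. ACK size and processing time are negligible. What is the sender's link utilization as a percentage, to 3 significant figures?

t_tx = L/R = 72000/440000000 = 0.000163636 s.
t_prop = 2400/2.05e+08 = 1.17073e-05 s; RTT = 2.34146e-05 s.
Cycle = t_tx + RTT = 0.000187051 s.
Utilization = t_tx / cycle = 0.000163636/0.000187051 = 87.5 %.

87.5 %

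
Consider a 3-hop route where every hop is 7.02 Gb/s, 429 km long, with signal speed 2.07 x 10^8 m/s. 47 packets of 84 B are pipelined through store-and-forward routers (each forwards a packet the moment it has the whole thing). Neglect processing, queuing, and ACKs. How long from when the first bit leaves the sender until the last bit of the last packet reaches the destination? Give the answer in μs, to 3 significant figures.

Per-hop transmission t_tx = L/R = 672/7020000000 = 0.0957265 μs.
Per-hop propagation t_prop = 429000/2.07e+08 = 2072.46 μs.
Pipeline fill: first packet needs 3·t_tx to clear all hops; remaining 46 packets each add one t_tx.
Total = (3+47-1)·t_tx + 3·t_prop = 49·0.0957265 + 3·2072.46 = 6220 μs.

6220 μs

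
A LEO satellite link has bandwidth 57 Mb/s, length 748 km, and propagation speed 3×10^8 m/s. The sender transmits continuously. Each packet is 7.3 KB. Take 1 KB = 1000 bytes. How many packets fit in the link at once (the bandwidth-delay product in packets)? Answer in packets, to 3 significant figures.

Propagation delay = 748000 / 300000000 = 0.00249333 s.
BDP = R × t_prop = 57000000 × 0.00249333 = 142120 bits.
In packets of 58400 bits: 2.43 packets.

2.43 packets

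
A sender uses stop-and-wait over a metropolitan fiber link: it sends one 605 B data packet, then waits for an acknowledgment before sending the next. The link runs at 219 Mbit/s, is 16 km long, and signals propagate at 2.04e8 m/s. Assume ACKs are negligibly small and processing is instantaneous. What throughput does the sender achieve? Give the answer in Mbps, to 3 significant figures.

t_tx = L/R = 4840/219000000 = 2.21005e-05 s.
t_prop = 16000/204000000 = 7.84314e-05 s; RTT = 0.000156863 s.
Cycle = t_tx + RTT = 0.000178963 s.
Throughput = L / cycle = 4840 / 0.000178963 = 27.0 Mbps.

27.0 Mbps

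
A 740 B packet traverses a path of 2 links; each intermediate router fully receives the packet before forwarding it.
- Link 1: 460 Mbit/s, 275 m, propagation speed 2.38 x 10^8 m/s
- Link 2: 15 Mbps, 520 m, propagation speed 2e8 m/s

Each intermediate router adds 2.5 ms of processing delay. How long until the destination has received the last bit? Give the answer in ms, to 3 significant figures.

2.91 ms

L = 740 × 8 = 5920 bits.
Transmission delays (L/R per hop): 0.0128696, 0.394667 ms; sum = 0.407536 ms.
Propagation delays (d/s per hop): 0.00115546, 0.0026 ms; sum = 0.00375546 ms.
Processing at 1 router(s): 1 × 2.5 ms = 2.5 ms.
End-to-end = 2.91 ms.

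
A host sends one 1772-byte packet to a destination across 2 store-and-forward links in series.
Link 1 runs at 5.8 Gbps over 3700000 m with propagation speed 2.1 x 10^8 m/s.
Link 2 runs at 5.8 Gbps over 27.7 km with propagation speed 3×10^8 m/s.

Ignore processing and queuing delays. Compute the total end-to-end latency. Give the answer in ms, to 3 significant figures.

17.7 ms

L = 1772 × 8 = 14176 bits.
Transmission delay per hop = L/R = 14176/5800000000 = 0.00244414 ms; 2 hops → 0.00488828 ms.
Propagation delays (d/s per hop): 17.619, 0.0923333 ms; sum = 17.7114 ms.
End-to-end = 17.7 ms.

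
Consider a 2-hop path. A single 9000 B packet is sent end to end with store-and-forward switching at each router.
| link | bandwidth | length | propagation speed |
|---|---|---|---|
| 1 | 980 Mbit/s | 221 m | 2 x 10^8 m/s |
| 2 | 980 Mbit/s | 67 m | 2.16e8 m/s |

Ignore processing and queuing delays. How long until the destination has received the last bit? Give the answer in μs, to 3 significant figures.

148 μs

L = 9000 × 8 = 72000 bits.
Transmission delay per hop = L/R = 72000/980000000 = 73.4694 μs; 2 hops → 146.939 μs.
Propagation delays (d/s per hop): 1.105, 0.310185 μs; sum = 1.41519 μs.
End-to-end = 148 μs.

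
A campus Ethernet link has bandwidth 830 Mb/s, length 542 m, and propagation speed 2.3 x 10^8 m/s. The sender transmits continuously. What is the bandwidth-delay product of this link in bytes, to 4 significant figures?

Propagation delay = 542 / 2.3e+08 = 2.35652e-06 s.
BDP = R × t_prop = 830000000 × 2.35652e-06 = 1955.91 bits.
In bytes: 1955.91/8 = 244.5 bytes.

244.5 bytes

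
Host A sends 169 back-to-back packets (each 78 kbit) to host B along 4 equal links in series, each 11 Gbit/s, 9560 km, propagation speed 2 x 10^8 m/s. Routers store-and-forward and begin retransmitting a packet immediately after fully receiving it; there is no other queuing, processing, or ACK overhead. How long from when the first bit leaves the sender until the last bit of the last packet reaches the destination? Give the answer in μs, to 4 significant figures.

Per-hop transmission t_tx = L/R = 78000/11000000000 = 7.09091 μs.
Per-hop propagation t_prop = 9560000/200000000 = 47800 μs.
Pipeline fill: first packet needs 4·t_tx to clear all hops; remaining 168 packets each add one t_tx.
Total = (4+169-1)·t_tx + 4·t_prop = 172·7.09091 + 4·47800 = 192400 μs.

192400 μs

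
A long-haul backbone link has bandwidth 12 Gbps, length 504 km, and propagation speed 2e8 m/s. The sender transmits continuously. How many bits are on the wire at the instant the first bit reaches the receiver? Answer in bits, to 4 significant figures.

30240000 bits

Propagation delay = 504000 / 200000000 = 0.00252 s.
BDP = R × t_prop = 12000000000 × 0.00252 = 30240000 bits.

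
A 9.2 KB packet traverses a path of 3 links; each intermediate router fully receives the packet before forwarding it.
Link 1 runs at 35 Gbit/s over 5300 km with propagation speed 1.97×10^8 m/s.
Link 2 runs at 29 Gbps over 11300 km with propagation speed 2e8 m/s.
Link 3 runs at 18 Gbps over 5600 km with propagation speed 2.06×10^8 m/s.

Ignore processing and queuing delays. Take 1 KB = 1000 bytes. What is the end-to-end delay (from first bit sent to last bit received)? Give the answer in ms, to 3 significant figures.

L = 73600 bits.
Transmission delays (L/R per hop): 0.00210286, 0.00253793, 0.00408889 ms; sum = 0.00872968 ms.
Propagation delays (d/s per hop): 26.9036, 56.5, 27.1845 ms; sum = 110.588 ms.
End-to-end = 111 ms.

111 ms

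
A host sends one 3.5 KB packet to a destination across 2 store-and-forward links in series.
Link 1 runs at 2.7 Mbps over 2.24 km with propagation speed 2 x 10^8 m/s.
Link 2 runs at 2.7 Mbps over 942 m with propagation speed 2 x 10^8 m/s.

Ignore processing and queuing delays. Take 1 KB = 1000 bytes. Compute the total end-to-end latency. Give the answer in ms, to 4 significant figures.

20.76 ms

L = 28000 bits.
Transmission delay per hop = L/R = 28000/2700000 = 10.3704 ms; 2 hops → 20.7407 ms.
Propagation delays (d/s per hop): 0.0112, 0.00471 ms; sum = 0.01591 ms.
End-to-end = 20.76 ms.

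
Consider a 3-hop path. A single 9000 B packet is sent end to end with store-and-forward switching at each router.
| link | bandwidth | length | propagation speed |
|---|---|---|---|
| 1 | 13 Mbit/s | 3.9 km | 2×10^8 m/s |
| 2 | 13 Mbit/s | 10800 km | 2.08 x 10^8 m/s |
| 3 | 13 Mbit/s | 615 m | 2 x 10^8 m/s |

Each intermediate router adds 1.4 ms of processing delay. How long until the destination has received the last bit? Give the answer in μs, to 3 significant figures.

L = 9000 × 8 = 72000 bits.
Transmission delay per hop = L/R = 72000/13000000 = 5538.46 μs; 3 hops → 16615.4 μs.
Propagation delays (d/s per hop): 19.5, 51923.1, 3.075 μs; sum = 51945.7 μs.
Processing at 2 router(s): 2 × 1.4 ms = 2800 μs.
End-to-end = 71400 μs.

71400 μs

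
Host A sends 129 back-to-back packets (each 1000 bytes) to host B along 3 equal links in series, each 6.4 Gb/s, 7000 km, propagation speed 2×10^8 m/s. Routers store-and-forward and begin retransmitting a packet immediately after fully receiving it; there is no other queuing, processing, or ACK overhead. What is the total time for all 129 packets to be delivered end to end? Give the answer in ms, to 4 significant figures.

105.2 ms

Per-hop transmission t_tx = L/R = 8000/6400000000 = 0.00125 ms.
Per-hop propagation t_prop = 7000000/200000000 = 35 ms.
Pipeline fill: first packet needs 3·t_tx to clear all hops; remaining 128 packets each add one t_tx.
Total = (3+129-1)·t_tx + 3·t_prop = 131·0.00125 + 3·35 = 105.2 ms.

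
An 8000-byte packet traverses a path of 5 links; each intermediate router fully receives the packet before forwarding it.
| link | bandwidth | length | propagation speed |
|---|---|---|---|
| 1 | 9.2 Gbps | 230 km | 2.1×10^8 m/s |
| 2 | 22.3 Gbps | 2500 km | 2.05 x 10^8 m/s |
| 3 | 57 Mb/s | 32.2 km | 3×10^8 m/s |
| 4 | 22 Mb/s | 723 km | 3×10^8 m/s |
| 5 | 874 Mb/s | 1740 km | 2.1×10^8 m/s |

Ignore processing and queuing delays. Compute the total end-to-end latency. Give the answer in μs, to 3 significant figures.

L = 8000 × 8 = 64000 bits.
Transmission delays (L/R per hop): 6.95652, 2.86996, 1122.81, 2909.09, 73.2265 μs; sum = 4114.95 μs.
Propagation delays (d/s per hop): 1095.24, 12195.1, 107.333, 2410, 8285.71 μs; sum = 24093.4 μs.
End-to-end = 28200 μs.

28200 μs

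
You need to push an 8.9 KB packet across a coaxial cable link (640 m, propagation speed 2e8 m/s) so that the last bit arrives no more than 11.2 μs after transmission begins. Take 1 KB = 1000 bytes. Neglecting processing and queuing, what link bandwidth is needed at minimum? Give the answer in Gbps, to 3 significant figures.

L = 71200 bits.
Propagation delay = 640 / 200000000 = 3.2 μs.
Transmission budget = 11.2 − 3.2 = 8 μs.
R ≥ L / t_tx = 71200 bits / 8e-06 s = 8.90 Gbps.

8.90 Gbps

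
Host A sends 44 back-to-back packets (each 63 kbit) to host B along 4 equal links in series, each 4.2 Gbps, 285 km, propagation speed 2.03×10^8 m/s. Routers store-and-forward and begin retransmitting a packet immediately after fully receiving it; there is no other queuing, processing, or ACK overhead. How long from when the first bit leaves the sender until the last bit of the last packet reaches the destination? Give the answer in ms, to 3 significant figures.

6.32 ms

Per-hop transmission t_tx = L/R = 63000/4200000000 = 0.015 ms.
Per-hop propagation t_prop = 285000/2.03e+08 = 1.40394 ms.
Pipeline fill: first packet needs 4·t_tx to clear all hops; remaining 43 packets each add one t_tx.
Total = (4+44-1)·t_tx + 4·t_prop = 47·0.015 + 4·1.40394 = 6.32 ms.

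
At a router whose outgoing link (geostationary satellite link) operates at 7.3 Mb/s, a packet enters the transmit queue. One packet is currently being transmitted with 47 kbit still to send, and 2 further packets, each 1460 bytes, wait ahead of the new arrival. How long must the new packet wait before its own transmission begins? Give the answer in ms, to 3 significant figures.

9.64 ms

Each queued packet: L/R = 11680/7300000 = 1.6 ms.
2 queued → 3.2 ms.
Plus remaining 47000 bits of current packet: 6.43836 ms.
Queuing delay = 9.64 ms.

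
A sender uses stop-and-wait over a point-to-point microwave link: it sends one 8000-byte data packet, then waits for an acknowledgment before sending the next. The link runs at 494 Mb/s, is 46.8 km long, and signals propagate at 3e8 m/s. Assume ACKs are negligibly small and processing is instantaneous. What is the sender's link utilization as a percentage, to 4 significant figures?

29.34 %

t_tx = L/R = 64000/494000000 = 0.000129555 s.
t_prop = 46800/300000000 = 0.000156 s; RTT = 0.000312 s.
Cycle = t_tx + RTT = 0.000441555 s.
Utilization = t_tx / cycle = 0.000129555/0.000441555 = 29.34 %.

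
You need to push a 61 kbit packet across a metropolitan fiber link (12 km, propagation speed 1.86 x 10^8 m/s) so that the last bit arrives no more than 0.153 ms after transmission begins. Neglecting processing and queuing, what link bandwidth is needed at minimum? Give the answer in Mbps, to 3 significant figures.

Propagation delay = 12000 / 186000000 = 0.0645161 ms.
Transmission budget = 0.153 − 0.0645161 = 0.0884839 ms.
R ≥ L / t_tx = 61000 bits / 8.84839e-05 s = 689 Mbps.

689 Mbps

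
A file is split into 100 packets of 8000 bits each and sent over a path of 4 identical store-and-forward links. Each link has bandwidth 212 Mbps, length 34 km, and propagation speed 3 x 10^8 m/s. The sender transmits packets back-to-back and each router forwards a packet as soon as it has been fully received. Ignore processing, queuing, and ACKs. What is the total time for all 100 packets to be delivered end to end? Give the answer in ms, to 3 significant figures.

Per-hop transmission t_tx = L/R = 8000/212000000 = 0.0377358 ms.
Per-hop propagation t_prop = 34000/300000000 = 0.113333 ms.
Pipeline fill: first packet needs 4·t_tx to clear all hops; remaining 99 packets each add one t_tx.
Total = (4+100-1)·t_tx + 4·t_prop = 103·0.0377358 + 4·0.113333 = 4.34 ms.

4.34 ms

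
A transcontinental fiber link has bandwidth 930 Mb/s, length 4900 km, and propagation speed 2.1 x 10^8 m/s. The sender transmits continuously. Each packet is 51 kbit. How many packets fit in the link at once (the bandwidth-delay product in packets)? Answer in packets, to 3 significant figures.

425 packets

Propagation delay = 4900000 / 210000000 = 0.0233333 s.
BDP = R × t_prop = 930000000 × 0.0233333 = 21700000 bits.
In packets of 51000 bits: 425 packets.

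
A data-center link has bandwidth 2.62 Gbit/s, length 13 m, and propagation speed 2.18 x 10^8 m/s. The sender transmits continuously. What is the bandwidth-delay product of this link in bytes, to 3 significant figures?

Propagation delay = 13 / 2.18e+08 = 5.9633e-08 s.
BDP = R × t_prop = 2620000000 × 5.9633e-08 = 156.239 bits.
In bytes: 156.239/8 = 19.5 bytes.

19.5 bytes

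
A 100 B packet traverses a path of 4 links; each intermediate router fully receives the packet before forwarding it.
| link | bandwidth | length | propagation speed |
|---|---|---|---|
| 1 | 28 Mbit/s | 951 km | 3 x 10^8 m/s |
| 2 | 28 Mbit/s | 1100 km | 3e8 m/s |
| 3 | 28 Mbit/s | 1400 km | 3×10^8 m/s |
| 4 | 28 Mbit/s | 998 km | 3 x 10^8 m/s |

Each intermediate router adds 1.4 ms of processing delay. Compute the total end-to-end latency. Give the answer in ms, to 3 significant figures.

19.1 ms

L = 100 × 8 = 800 bits.
Transmission delay per hop = L/R = 800/28000000 = 0.0285714 ms; 4 hops → 0.114286 ms.
Propagation delays (d/s per hop): 3.17, 3.66667, 4.66667, 3.32667 ms; sum = 14.83 ms.
Processing at 3 router(s): 3 × 1.4 ms = 4.2 ms.
End-to-end = 19.1 ms.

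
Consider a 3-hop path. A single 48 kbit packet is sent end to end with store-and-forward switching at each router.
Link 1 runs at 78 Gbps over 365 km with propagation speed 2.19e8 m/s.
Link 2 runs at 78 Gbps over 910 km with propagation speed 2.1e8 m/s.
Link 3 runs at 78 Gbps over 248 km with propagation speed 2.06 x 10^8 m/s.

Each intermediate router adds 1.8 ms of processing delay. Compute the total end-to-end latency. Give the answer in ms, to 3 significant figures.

10.8 ms

L = 48000 bits.
Transmission delay per hop = L/R = 48000/78000000000 = 0.000615385 ms; 3 hops → 0.00184615 ms.
Propagation delays (d/s per hop): 1.66667, 4.33333, 1.20388 ms; sum = 7.20388 ms.
Processing at 2 router(s): 2 × 1.8 ms = 3.6 ms.
End-to-end = 10.8 ms.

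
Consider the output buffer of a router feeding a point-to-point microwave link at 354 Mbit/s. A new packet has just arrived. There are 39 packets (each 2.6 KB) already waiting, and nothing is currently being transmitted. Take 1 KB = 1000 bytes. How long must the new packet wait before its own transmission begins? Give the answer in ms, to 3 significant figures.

2.29 ms

Each queued packet: L/R = 20800/354000000 = 0.0587571 ms.
39 queued → 2.29153 ms.
Queuing delay = 2.29 ms.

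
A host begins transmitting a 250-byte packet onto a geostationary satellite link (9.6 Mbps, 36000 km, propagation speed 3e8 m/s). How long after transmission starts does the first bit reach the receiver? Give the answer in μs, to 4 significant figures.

First bit experiences only propagation delay: d/s = 36000000/300000000 = 120000 μs.

120000 μs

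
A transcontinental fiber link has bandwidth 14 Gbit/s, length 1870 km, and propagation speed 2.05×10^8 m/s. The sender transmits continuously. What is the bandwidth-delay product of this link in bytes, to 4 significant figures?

15960000 bytes

Propagation delay = 1870000 / 2.05e+08 = 0.00912195 s.
BDP = R × t_prop = 14000000000 × 0.00912195 = 127707000 bits.
In bytes: 127707000/8 = 15960000 bytes.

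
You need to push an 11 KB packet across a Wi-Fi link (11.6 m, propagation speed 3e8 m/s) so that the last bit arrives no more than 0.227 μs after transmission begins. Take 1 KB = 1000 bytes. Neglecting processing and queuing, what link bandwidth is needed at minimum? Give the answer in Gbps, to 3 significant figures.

L = 88000 bits.
Propagation delay = 11.6 / 300000000 = 0.0386667 μs.
Transmission budget = 0.227 − 0.0386667 = 0.188333 μs.
R ≥ L / t_tx = 88000 bits / 1.88333e-07 s = 467 Gbps.

467 Gbps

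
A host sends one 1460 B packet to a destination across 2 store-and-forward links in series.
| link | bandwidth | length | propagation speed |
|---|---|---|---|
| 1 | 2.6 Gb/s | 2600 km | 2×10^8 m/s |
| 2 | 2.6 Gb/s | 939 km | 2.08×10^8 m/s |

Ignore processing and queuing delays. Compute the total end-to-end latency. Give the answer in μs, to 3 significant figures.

L = 1460 × 8 = 11680 bits.
Transmission delay per hop = L/R = 11680/2600000000 = 4.49231 μs; 2 hops → 8.98462 μs.
Propagation delays (d/s per hop): 13000, 4514.42 μs; sum = 17514.4 μs.
End-to-end = 17500 μs.

17500 μs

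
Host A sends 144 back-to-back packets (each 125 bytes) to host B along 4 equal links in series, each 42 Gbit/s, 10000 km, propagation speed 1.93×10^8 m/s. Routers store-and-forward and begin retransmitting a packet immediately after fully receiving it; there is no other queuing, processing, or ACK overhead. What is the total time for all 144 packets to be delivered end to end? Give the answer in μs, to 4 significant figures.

Per-hop transmission t_tx = L/R = 1000/42000000000 = 0.0238095 μs.
Per-hop propagation t_prop = 10000000/193000000 = 51813.5 μs.
Pipeline fill: first packet needs 4·t_tx to clear all hops; remaining 143 packets each add one t_tx.
Total = (4+144-1)·t_tx + 4·t_prop = 147·0.0238095 + 4·51813.5 = 207300 μs.

207300 μs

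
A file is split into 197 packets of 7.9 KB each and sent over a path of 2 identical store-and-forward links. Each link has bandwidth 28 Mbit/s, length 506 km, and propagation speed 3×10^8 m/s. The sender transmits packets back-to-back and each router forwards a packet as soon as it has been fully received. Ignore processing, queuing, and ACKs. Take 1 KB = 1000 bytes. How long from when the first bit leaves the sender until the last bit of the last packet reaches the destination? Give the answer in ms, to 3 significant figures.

450 ms

Per-hop transmission t_tx = L/R = 63200/28000000 = 2.25714 ms.
Per-hop propagation t_prop = 506000/300000000 = 1.68667 ms.
Pipeline fill: first packet needs 2·t_tx to clear all hops; remaining 196 packets each add one t_tx.
Total = (2+197-1)·t_tx + 2·t_prop = 198·2.25714 + 2·1.68667 = 450 ms.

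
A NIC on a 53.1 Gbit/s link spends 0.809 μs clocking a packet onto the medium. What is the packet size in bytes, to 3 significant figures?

5370 bytes

L = R × t_tx = 53100000000 b/s × 8.09e-07 s = 42957.9 bits.
In bytes: 42957.9 / 8 = 5370 bytes.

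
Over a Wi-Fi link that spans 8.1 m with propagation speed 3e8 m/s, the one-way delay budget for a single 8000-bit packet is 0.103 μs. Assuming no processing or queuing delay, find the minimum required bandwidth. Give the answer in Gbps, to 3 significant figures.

105 Gbps

Propagation delay = 8.1 / 300000000 = 0.027 μs.
Transmission budget = 0.103 − 0.027 = 0.076 μs.
R ≥ L / t_tx = 8000 bits / 7.6e-08 s = 105 Gbps.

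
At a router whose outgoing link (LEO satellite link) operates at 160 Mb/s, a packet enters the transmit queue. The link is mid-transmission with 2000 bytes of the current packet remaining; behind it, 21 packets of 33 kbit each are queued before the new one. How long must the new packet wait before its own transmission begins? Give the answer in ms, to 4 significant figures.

Each queued packet: L/R = 33000/160000000 = 0.20625 ms.
21 queued → 4.33125 ms.
Plus remaining 16000 bits of current packet: 0.1 ms.
Queuing delay = 4.431 ms.

4.431 ms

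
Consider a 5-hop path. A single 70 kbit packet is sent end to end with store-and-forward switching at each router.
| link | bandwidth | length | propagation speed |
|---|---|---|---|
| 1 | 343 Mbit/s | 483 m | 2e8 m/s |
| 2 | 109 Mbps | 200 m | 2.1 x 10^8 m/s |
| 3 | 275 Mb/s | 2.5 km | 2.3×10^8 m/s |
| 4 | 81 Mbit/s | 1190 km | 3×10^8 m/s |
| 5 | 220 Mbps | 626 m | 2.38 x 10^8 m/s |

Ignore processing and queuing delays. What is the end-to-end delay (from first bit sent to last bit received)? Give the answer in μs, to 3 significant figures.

6270 μs

L = 70000 bits.
Transmission delays (L/R per hop): 204.082, 642.202, 254.545, 864.198, 318.182 μs; sum = 2283.21 μs.
Propagation delays (d/s per hop): 2.415, 0.952381, 10.8696, 3966.67, 2.63025 μs; sum = 3983.53 μs.
End-to-end = 6270 μs.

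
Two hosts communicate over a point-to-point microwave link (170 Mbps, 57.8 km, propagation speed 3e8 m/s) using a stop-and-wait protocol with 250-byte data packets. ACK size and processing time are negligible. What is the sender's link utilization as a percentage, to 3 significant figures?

2.96 %

t_tx = L/R = 2000/170000000 = 1.17647e-05 s.
t_prop = 57800/300000000 = 0.000192667 s; RTT = 0.000385333 s.
Cycle = t_tx + RTT = 0.000397098 s.
Utilization = t_tx / cycle = 1.17647e-05/0.000397098 = 2.96 %.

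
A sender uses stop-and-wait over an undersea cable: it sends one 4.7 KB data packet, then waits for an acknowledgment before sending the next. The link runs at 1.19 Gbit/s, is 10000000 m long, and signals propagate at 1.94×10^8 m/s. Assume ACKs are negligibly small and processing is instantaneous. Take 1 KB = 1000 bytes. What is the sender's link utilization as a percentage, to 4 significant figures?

0.03064 %

t_tx = L/R = 37600/1190000000 = 3.15966e-05 s.
t_prop = 10000000/194000000 = 0.0515464 s; RTT = 0.103093 s.
Cycle = t_tx + RTT = 0.103124 s.
Utilization = t_tx / cycle = 3.15966e-05/0.103124 = 0.03064 %.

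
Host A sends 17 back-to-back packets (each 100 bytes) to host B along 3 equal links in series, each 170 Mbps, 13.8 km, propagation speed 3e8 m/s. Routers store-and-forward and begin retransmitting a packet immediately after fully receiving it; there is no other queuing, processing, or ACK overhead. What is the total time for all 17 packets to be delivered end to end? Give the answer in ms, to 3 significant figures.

Per-hop transmission t_tx = L/R = 800/170000000 = 0.00470588 ms.
Per-hop propagation t_prop = 13800/300000000 = 0.046 ms.
Pipeline fill: first packet needs 3·t_tx to clear all hops; remaining 16 packets each add one t_tx.
Total = (3+17-1)·t_tx + 3·t_prop = 19·0.00470588 + 3·0.046 = 0.227 ms.

0.227 ms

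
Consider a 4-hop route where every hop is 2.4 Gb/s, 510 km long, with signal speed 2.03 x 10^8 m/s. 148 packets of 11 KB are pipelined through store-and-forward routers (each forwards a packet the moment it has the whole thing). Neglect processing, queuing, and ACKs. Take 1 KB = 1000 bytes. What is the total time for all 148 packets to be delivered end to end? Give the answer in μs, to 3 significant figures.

Per-hop transmission t_tx = L/R = 88000/2400000000 = 36.6667 μs.
Per-hop propagation t_prop = 510000/2.03e+08 = 2512.32 μs.
Pipeline fill: first packet needs 4·t_tx to clear all hops; remaining 147 packets each add one t_tx.
Total = (4+148-1)·t_tx + 4·t_prop = 151·36.6667 + 4·2512.32 = 15600 μs.

15600 μs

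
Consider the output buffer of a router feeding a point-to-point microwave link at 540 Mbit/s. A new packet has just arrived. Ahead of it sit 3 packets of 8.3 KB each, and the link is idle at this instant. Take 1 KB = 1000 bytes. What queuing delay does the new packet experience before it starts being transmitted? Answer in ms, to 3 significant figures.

Each queued packet: L/R = 66400/540000000 = 0.122963 ms.
3 queued → 0.368889 ms.
Queuing delay = 0.369 ms.

0.369 ms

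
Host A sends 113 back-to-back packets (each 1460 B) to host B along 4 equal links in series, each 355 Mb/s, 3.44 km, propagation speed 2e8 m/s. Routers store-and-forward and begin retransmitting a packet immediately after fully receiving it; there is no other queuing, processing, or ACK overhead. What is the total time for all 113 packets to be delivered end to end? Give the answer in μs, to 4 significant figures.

3885 μs

Per-hop transmission t_tx = L/R = 11680/355000000 = 32.9014 μs.
Per-hop propagation t_prop = 3440/200000000 = 17.2 μs.
Pipeline fill: first packet needs 4·t_tx to clear all hops; remaining 112 packets each add one t_tx.
Total = (4+113-1)·t_tx + 4·t_prop = 116·32.9014 + 4·17.2 = 3885 μs.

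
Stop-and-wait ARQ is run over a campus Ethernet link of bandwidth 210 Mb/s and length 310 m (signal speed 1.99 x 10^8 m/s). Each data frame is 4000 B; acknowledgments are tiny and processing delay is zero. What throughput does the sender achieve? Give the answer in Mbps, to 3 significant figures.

206 Mbps

t_tx = L/R = 32000/210000000 = 0.000152381 s.
t_prop = 310/199000000 = 1.55779e-06 s; RTT = 3.11558e-06 s.
Cycle = t_tx + RTT = 0.000155497 s.
Throughput = L / cycle = 32000 / 0.000155497 = 206 Mbps.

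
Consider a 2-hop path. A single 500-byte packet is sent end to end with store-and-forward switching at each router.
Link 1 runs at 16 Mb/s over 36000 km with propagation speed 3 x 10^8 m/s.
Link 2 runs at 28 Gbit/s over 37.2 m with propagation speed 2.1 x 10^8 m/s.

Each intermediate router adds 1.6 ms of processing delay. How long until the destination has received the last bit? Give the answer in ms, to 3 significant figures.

122 ms

L = 500 × 8 = 4000 bits.
Transmission delays (L/R per hop): 0.25, 0.000142857 ms; sum = 0.250143 ms.
Propagation delays (d/s per hop): 120, 0.000177143 ms; sum = 120 ms.
Processing at 1 router(s): 1 × 1.6 ms = 1.6 ms.
End-to-end = 122 ms.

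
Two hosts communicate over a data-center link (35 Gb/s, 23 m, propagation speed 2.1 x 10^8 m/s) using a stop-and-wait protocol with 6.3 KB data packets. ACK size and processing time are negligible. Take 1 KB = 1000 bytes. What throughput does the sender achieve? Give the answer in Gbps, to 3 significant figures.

30.4 Gbps

t_tx = L/R = 50400/35000000000 = 1.44e-06 s.
t_prop = 23/210000000 = 1.09524e-07 s; RTT = 2.19048e-07 s.
Cycle = t_tx + RTT = 1.65905e-06 s.
Throughput = L / cycle = 50400 / 1.65905e-06 = 30.4 Gbps.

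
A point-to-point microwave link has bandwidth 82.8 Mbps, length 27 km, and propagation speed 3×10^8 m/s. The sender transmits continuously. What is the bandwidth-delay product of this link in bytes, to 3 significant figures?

Propagation delay = 27000 / 300000000 = 9e-05 s.
BDP = R × t_prop = 82800000 × 9e-05 = 7452 bits.
In bytes: 7452/8 = 932 bytes.

932 bytes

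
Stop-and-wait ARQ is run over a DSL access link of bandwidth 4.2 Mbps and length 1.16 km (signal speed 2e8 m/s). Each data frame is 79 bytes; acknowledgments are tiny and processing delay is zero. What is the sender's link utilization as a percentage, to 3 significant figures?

92.8 %

t_tx = L/R = 632/4200000 = 0.000150476 s.
t_prop = 1160/200000000 = 5.8e-06 s; RTT = 1.16e-05 s.
Cycle = t_tx + RTT = 0.000162076 s.
Utilization = t_tx / cycle = 0.000150476/0.000162076 = 92.8 %.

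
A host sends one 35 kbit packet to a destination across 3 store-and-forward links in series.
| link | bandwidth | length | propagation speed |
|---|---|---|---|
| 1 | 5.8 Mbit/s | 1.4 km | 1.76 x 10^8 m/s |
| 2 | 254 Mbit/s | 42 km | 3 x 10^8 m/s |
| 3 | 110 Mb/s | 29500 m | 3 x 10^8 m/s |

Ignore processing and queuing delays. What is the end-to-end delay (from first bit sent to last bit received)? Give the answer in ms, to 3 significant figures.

6.74 ms

L = 35000 bits.
Transmission delays (L/R per hop): 6.03448, 0.137795, 0.318182 ms; sum = 6.49046 ms.
Propagation delays (d/s per hop): 0.00795455, 0.14, 0.0983333 ms; sum = 0.246288 ms.
End-to-end = 6.74 ms.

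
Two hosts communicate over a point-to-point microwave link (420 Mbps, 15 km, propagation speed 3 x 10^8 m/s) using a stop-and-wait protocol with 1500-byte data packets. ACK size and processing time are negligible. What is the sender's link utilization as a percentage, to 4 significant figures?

22.22 %

t_tx = L/R = 12000/420000000 = 2.85714e-05 s.
t_prop = 15000/300000000 = 5e-05 s; RTT = 0.0001 s.
Cycle = t_tx + RTT = 0.000128571 s.
Utilization = t_tx / cycle = 2.85714e-05/0.000128571 = 22.22 %.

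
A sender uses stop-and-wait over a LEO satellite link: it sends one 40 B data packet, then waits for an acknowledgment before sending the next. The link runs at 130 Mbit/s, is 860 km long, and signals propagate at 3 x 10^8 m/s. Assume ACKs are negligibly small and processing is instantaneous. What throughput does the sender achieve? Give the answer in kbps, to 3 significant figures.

t_tx = L/R = 320/130000000 = 2.46154e-06 s.
t_prop = 860000/300000000 = 0.00286667 s; RTT = 0.00573333 s.
Cycle = t_tx + RTT = 0.00573579 s.
Throughput = L / cycle = 320 / 0.00573579 = 55.8 kbps.

55.8 kbps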